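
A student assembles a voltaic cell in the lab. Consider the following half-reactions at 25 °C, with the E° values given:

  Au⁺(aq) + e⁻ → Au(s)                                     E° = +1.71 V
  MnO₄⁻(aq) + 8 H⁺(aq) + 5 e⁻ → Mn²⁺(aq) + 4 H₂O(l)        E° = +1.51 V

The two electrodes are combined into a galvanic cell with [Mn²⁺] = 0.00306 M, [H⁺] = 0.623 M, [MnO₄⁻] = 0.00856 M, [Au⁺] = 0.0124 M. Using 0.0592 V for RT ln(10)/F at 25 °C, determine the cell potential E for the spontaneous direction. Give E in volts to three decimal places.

Au⁺/Au is the cathode (higher E°), MnO₄⁻/Mn²⁺ the anode: E°cell = +1.71 − (+1.51) = +0.20 V, n = 5.
Overall: 5 Au⁺(aq) + Mn²⁺(aq) + 4 H₂O(l) → 5 Au(s) + MnO₄⁻(aq) + 8 H⁺(aq)
Q = [MnO₄⁻]·[H⁺]^8 / ([Au⁺]^5·[Mn²⁺]); log Q = 8.336.
E = E° − (0.0592/n) log Q = +0.20 − (0.0592/5)(8.336) = +0.101 V.

+0.101 V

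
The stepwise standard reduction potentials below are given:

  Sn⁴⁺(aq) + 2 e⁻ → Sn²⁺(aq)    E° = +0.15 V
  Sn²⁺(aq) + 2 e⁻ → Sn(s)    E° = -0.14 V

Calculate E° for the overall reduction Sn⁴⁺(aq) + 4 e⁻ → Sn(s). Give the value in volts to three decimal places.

Standard free energies of sequential steps add: ΔG°₃ = ΔG°₁ + ΔG°₂, so n₃E°₃ = n₁E°₁ + n₂E°₂.
E°₃ = (2×+0.15 + 2×-0.14) / 4 = (+0.020) / 4 = +0.005 V.

+0.005 V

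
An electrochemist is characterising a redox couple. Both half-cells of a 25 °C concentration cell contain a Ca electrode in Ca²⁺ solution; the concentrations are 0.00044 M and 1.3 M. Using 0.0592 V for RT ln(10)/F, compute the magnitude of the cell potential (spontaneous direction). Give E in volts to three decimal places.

For a concentration cell E°cell = 0. The 1.3 M side is the cathode (reduction is favoured where [Ca²⁺] is higher).
With n = 2, E = −(0.0592/2) log([Ca²⁺]ₐₙ/[Ca²⁺]꜀ₐₜ) = −(0.0592/2) log(0.00044/1.3) = −(0.0592/2)(-3.470) = +0.103 V.

+0.103 V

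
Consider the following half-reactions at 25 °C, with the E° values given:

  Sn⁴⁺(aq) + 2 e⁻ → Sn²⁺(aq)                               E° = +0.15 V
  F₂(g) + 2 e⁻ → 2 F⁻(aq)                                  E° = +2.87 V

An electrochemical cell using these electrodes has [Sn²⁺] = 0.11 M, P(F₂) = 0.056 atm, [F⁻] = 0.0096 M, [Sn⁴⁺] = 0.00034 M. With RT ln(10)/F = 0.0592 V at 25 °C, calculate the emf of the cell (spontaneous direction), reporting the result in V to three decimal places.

+2.877 V

F₂/F⁻ is the cathode (higher E°), Sn⁴⁺/Sn²⁺ the anode: E°cell = +2.87 − (+0.15) = +2.72 V, n = 2.
Overall: F₂(g) + Sn²⁺(aq) → 2 F⁻(aq) + Sn⁴⁺(aq)
Q = [F⁻]^2·[Sn⁴⁺] / (P(F₂)·[Sn²⁺]); log Q = -5.294.
E = E° − (0.0592/n) log Q = +2.72 − (0.0592/2)(-5.294) = +2.877 V.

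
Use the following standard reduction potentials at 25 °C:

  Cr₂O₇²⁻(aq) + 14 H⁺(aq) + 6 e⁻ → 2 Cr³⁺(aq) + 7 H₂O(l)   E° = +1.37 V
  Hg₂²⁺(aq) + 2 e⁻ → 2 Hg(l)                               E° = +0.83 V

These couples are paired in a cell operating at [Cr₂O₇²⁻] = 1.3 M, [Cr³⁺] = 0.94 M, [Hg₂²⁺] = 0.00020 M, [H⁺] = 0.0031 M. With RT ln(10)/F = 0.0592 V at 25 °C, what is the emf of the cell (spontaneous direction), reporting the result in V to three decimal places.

Cr₂O₇²⁻/Cr³⁺ is the cathode (higher E°), Hg₂²⁺/Hg the anode: E°cell = +1.37 − (+0.83) = +0.54 V, n = 6.
Overall: Cr₂O₇²⁻(aq) + 14 H⁺(aq) + 6 Hg(l) → 2 Cr³⁺(aq) + 7 H₂O(l) + 3 Hg₂²⁺(aq)
Q = [Cr³⁺]^2·[Hg₂²⁺]^3 / ([Cr₂O₇²⁻]·[H⁺]^14); log Q = 23.856.
E = E° − (0.0592/n) log Q = +0.54 − (0.0592/6)(23.856) = +0.305 V.

+0.305 V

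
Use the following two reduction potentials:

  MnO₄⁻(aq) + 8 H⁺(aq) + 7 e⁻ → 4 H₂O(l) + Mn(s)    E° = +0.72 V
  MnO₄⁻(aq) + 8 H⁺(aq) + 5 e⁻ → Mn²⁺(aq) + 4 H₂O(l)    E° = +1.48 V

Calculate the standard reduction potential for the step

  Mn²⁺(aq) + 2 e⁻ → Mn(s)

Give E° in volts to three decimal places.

Sequential free energies add, so n₃E°₃ = n₁E°₁ + n₂E°₂.
With n₃ = 7, and the known step contributing 5×(+1.48) V, the unknown satisfies 2·E° = 7×(+0.72) − 5×(+1.48) = -2.360.
E° = -2.360 / 2 = -1.180 V.

-1.180 V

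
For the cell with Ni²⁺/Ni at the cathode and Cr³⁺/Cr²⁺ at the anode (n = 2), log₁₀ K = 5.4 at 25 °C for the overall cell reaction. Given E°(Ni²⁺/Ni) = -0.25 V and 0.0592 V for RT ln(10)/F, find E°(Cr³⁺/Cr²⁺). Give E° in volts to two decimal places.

E°cell = (0.0592/n)·log K = (0.0592/2)(5.4) = +0.160 V.
Since Ni²⁺/Ni is the cathode and Cr³⁺/Cr²⁺ the anode, E°cell = E°(Ni²⁺/Ni) − E°(Cr³⁺/Cr²⁺).
So E°(Cr³⁺/Cr²⁺) = E°(Ni²⁺/Ni) − E°cell = (-0.25) − (+0.160) = -0.41 V.

-0.41 V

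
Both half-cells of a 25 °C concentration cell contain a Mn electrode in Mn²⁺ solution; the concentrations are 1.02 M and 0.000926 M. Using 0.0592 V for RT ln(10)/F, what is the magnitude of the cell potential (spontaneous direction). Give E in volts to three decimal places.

+0.090 V

For a concentration cell E°cell = 0. The 1.02 M side is the cathode (reduction is favoured where [Mn²⁺] is higher).
With n = 2, E = −(0.0592/2) log([Mn²⁺]ₐₙ/[Mn²⁺]꜀ₐₜ) = −(0.0592/2) log(0.000926/1.02) = −(0.0592/2)(-3.042) = +0.090 V.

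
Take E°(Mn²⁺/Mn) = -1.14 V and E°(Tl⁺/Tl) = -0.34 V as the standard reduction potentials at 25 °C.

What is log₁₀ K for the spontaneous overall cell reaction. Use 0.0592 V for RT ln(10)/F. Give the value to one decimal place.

27.0

Cathode: Tl⁺/Tl; anode: Mn²⁺/Mn. E°cell = +0.80 V, n = 2.
log K = nE°cell / 0.0592 = (2)(+0.80) / 0.0592 = 27.0.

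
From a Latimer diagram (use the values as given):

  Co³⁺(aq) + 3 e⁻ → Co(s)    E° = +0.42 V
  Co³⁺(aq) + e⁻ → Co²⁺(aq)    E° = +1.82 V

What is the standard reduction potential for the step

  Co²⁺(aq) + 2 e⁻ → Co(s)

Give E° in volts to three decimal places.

Sequential free energies add, so n₃E°₃ = n₁E°₁ + n₂E°₂.
With n₃ = 3, and the known step contributing 1×(+1.82) V, the unknown satisfies 2·E° = 3×(+0.42) − 1×(+1.82) = -0.560.
E° = -0.560 / 2 = -0.280 V.

-0.280 V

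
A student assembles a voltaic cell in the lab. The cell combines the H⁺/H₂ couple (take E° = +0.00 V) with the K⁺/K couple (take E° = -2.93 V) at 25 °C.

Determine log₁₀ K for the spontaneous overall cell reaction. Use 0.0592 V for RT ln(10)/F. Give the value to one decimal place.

Cathode: H⁺/H₂; anode: K⁺/K. E°cell = +2.93 V, n = 2.
log K = nE°cell / 0.0592 = (2)(+2.93) / 0.0592 = 99.0.

99.0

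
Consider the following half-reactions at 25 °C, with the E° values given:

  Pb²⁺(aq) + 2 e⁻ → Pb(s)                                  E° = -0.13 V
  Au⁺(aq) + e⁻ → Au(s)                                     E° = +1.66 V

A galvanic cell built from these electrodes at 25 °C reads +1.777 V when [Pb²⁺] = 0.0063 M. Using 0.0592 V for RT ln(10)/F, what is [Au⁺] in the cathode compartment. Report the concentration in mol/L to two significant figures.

0.048 M

Au⁺/Au is the cathode, Pb²⁺/Pb the anode: E°cell = +1.79 V, n = 2.
Overall reaction: 2 Au⁺(aq) + Pb(s) → 2 Au(s) + Pb²⁺(aq); Q = [Pb²⁺]^1/[Au⁺]^2.
From E = E° − (0.0592/n) log Q: log Q = (E° − E)·n/0.0592 = (+1.79 − (+1.777))·2/0.0592 = 0.4392.
So 2·log[Au⁺] = 1·log(0.0063) − log Q = -2.2007 − (0.4392) = -2.6399; log[Au⁺] = -2.6399 / 2 = -1.3199; [Au⁺] = 10^(-1.3199) ≈ 0.048 M.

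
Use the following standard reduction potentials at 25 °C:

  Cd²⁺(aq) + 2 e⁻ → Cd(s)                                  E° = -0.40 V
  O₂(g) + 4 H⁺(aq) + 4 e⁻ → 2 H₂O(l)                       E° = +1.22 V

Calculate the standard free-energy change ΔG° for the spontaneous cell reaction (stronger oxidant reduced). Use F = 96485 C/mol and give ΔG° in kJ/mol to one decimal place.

O₂/H₂O (E° = +1.22 V) is the cathode; Cd²⁺/Cd (E° = -0.40 V) is the anode, so E°cell = +1.62 V.
Balancing electrons gives n = 4 (lcm of 4 and 2).
ΔG° = −nFE° = −(4)(96485)(+1.62) = -625,223 J = -625.2 kJ/mol.

-625.2 kJ/mol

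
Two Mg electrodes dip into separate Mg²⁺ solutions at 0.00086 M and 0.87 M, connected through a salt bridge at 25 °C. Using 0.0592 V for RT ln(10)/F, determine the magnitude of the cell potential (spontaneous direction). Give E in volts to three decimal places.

+0.089 V

For a concentration cell E°cell = 0. The 0.87 M side is the cathode (reduction is favoured where [Mg²⁺] is higher).
With n = 2, E = −(0.0592/2) log([Mg²⁺]ₐₙ/[Mg²⁺]꜀ₐₜ) = −(0.0592/2) log(0.00086/0.87) = −(0.0592/2)(-3.005) = +0.089 V.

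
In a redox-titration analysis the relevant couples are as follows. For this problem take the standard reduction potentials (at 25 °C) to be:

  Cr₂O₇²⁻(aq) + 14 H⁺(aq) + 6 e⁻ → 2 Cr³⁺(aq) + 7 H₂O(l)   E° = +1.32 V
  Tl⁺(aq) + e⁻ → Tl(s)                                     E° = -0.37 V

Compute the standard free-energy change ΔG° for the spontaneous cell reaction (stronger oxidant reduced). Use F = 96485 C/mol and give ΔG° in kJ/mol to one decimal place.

-978.4 kJ/mol

Cr₂O₇²⁻/Cr³⁺ (E° = +1.32 V) is the cathode; Tl⁺/Tl (E° = -0.37 V) is the anode, so E°cell = +1.69 V.
Balancing electrons gives n = 6 (lcm of 6 and 1).
ΔG° = −nFE° = −(6)(96485)(+1.69) = -978,358 J = -978.4 kJ/mol.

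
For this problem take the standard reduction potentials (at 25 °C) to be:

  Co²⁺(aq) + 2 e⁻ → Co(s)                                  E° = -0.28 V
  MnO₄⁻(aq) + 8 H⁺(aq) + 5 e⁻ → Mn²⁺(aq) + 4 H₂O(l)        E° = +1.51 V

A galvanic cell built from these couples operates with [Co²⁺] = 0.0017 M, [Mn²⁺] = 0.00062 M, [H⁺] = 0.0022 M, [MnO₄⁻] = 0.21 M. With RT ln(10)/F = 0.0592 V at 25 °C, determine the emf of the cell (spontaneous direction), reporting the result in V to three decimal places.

MnO₄⁻/Mn²⁺ is the cathode (higher E°), Co²⁺/Co the anode: E°cell = +1.51 − (-0.28) = +1.79 V, n = 10.
Overall: 2 MnO₄⁻(aq) + 16 H⁺(aq) + 5 Co(s) → 2 Mn²⁺(aq) + 8 H₂O(l) + 5 Co²⁺(aq)
Q = [Mn²⁺]^2·[Co²⁺]^5 / ([MnO₄⁻]^2·[H⁺]^16); log Q = 23.614.
E = E° − (0.0592/n) log Q = +1.79 − (0.0592/10)(23.614) = +1.650 V.

+1.650 V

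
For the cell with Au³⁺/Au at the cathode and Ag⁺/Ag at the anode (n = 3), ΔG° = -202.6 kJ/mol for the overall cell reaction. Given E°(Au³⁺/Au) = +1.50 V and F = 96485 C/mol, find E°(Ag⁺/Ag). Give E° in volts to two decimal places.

E°cell = −ΔG°/(nF) = −(-202.6×10³)/((3)(96485)) = +0.700 V.
Since Au³⁺/Au is the cathode and Ag⁺/Ag the anode, E°cell = E°(Au³⁺/Au) − E°(Ag⁺/Ag).
So E°(Ag⁺/Ag) = E°(Au³⁺/Au) − E°cell = (+1.50) − (+0.700) = +0.80 V.

+0.80 V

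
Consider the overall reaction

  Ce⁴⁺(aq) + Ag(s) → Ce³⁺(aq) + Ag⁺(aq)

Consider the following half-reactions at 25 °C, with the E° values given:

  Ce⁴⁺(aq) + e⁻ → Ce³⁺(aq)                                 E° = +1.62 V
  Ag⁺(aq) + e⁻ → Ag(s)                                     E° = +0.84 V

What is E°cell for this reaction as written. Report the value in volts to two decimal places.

The Ce⁴⁺/Ce³⁺ couple has the higher reduction potential, so it is the cathode; Ag⁺/Ag is oxidised at the anode.
E°cell = E°(cathode) − E°(anode) = (+1.62) − (+0.84) = +0.78 V.

+0.78 V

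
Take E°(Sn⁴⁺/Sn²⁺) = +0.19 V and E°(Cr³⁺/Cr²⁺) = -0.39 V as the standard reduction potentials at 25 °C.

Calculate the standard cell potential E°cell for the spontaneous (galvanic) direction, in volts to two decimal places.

+0.58 V

The Sn⁴⁺/Sn²⁺ couple has the higher reduction potential, so it is the cathode; Cr³⁺/Cr²⁺ is oxidised at the anode.
E°cell = E°(cathode) − E°(anode) = (+0.19) − (-0.39) = +0.58 V.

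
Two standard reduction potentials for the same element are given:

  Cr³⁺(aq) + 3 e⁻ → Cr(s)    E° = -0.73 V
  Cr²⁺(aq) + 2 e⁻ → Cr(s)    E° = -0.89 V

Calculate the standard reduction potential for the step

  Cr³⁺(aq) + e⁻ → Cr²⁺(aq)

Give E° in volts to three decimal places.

-0.410 V

Sequential free energies add, so n₃E°₃ = n₁E°₁ + n₂E°₂.
With n₃ = 3, and the known step contributing 2×(-0.89) V, the unknown satisfies 1·E° = 3×(-0.73) − 2×(-0.89) = -0.410.
E° = -0.410 / 1 = -0.410 V.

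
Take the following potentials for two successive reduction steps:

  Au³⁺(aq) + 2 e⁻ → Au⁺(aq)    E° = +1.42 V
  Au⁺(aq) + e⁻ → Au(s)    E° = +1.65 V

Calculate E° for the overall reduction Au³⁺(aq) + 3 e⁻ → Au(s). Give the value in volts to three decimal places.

+1.497 V

Standard free energies of sequential steps add: ΔG°₃ = ΔG°₁ + ΔG°₂, so n₃E°₃ = n₁E°₁ + n₂E°₂.
E°₃ = (2×+1.42 + 1×+1.65) / 3 = (+4.490) / 3 = +1.497 V.
Simply averaging or adding the two E° values would be wrong; the electron-weighted sum is required.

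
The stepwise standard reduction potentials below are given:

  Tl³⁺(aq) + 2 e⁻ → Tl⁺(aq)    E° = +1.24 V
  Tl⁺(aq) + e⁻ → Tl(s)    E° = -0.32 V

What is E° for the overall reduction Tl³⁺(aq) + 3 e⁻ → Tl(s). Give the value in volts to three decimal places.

Since ΔG° = −nFE° is additive over sequential reductions, n₃E°₃ = n₁E°₁ + n₂E°₂.
E°₃ = (2×+1.24 + 1×-0.32) / 3 = (+2.160) / 3 = +0.720 V.

+0.720 V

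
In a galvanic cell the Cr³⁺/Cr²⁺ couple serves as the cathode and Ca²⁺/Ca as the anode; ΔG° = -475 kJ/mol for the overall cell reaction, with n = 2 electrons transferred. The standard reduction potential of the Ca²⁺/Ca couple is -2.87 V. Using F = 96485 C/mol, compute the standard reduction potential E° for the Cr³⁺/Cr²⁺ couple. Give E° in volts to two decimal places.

E°cell = −ΔG°/(nF) = −(-475×10³)/((2)(96485)) = +2.462 V.
Since Cr³⁺/Cr²⁺ is the cathode and Ca²⁺/Ca the anode, E°cell = E°(Cr³⁺/Cr²⁺) − E°(Ca²⁺/Ca).
So E°(Cr³⁺/Cr²⁺) = E°cell + E°(Ca²⁺/Ca) = +2.462 + (-2.87) = -0.41 V.

-0.41 V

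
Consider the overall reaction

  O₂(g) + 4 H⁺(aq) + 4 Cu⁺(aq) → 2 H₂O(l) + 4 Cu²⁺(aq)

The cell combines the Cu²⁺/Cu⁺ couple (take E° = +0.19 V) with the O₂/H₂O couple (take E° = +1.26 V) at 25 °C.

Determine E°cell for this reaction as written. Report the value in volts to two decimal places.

+1.07 V

The O₂/H₂O couple has the higher reduction potential, so it is the cathode; Cu²⁺/Cu⁺ is oxidised at the anode.
E°cell = E°(cathode) − E°(anode) = (+1.26) − (+0.19) = +1.07 V.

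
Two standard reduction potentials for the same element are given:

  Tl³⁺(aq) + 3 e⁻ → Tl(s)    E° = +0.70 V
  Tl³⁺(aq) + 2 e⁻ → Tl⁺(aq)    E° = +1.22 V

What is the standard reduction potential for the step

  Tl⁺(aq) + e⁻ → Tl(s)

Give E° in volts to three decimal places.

Sequential free energies add, so n₃E°₃ = n₁E°₁ + n₂E°₂.
With n₃ = 3, and the known step contributing 2×(+1.22) V, the unknown satisfies 1·E° = 3×(+0.70) − 2×(+1.22) = -0.340.
E° = -0.340 / 1 = -0.340 V.

-0.340 V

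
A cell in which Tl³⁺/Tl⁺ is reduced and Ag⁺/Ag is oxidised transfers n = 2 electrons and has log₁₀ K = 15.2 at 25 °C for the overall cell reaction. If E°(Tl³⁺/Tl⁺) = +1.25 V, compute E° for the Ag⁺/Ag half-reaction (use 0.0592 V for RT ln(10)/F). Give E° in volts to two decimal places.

E°cell = (0.0592/n)·log K = (0.0592/2)(15.2) = +0.450 V.
Since Tl³⁺/Tl⁺ is the cathode and Ag⁺/Ag the anode, E°cell = E°(Tl³⁺/Tl⁺) − E°(Ag⁺/Ag).
So E°(Ag⁺/Ag) = E°(Tl³⁺/Tl⁺) − E°cell = (+1.25) − (+0.450) = +0.80 V.

+0.80 V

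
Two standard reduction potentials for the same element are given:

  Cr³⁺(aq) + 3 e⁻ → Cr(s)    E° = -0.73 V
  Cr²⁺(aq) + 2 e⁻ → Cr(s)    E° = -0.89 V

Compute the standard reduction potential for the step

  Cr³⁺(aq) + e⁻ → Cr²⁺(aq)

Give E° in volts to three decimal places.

-0.410 V

Sequential free energies add, so n₃E°₃ = n₁E°₁ + n₂E°₂.
With n₃ = 3, and the known step contributing 2×(-0.89) V, the unknown satisfies 1·E° = 3×(-0.73) − 2×(-0.89) = -0.410.
E° = -0.410 / 1 = -0.410 V.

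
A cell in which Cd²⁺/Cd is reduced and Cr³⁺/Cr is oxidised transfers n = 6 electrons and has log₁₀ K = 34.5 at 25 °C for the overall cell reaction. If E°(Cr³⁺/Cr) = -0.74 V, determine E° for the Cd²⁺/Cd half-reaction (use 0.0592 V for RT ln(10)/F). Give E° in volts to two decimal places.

E°cell = (0.0592/n)·log K = (0.0592/6)(34.5) = +0.340 V.
Since Cd²⁺/Cd is the cathode and Cr³⁺/Cr the anode, E°cell = E°(Cd²⁺/Cd) − E°(Cr³⁺/Cr).
So E°(Cd²⁺/Cd) = E°cell + E°(Cr³⁺/Cr) = +0.340 + (-0.74) = -0.40 V.

-0.40 V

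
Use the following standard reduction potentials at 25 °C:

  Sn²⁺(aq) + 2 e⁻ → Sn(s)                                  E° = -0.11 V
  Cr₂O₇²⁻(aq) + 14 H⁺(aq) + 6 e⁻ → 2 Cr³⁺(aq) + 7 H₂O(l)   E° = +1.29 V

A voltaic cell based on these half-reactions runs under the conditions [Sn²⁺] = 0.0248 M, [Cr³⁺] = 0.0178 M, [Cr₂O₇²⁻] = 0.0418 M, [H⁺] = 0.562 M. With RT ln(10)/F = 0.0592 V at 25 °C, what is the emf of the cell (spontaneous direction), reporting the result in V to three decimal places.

Cr₂O₇²⁻/Cr³⁺ is the cathode (higher E°), Sn²⁺/Sn the anode: E°cell = +1.29 − (-0.11) = +1.40 V, n = 6.
Overall: Cr₂O₇²⁻(aq) + 14 H⁺(aq) + 3 Sn(s) → 2 Cr³⁺(aq) + 7 H₂O(l) + 3 Sn²⁺(aq)
Q = [Cr³⁺]^2·[Sn²⁺]^3 / ([Cr₂O₇²⁻]·[H⁺]^14); log Q = -3.433.
E = E° − (0.0592/n) log Q = +1.40 − (0.0592/6)(-3.433) = +1.434 V.

+1.434 V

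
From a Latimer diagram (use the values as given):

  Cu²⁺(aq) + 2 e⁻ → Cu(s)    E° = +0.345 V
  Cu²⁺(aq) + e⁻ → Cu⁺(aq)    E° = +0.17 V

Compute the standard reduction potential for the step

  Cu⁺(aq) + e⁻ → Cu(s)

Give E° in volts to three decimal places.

+0.520 V

Sequential free energies add, so n₃E°₃ = n₁E°₁ + n₂E°₂.
With n₃ = 2, and the known step contributing 1×(+0.17) V, the unknown satisfies 1·E° = 2×(+0.345) − 1×(+0.17) = +0.520.
E° = +0.520 / 1 = +0.520 V.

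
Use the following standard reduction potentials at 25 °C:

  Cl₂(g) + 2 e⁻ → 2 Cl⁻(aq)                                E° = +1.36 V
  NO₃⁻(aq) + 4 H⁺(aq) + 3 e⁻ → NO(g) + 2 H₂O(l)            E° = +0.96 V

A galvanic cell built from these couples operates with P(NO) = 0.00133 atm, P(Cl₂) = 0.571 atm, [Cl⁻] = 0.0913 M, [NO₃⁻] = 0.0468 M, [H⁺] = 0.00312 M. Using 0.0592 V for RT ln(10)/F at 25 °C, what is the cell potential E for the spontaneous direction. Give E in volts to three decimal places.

+0.622 V

Cl₂/Cl⁻ is the cathode (higher E°), NO₃⁻/NO the anode: E°cell = +1.36 − (+0.96) = +0.40 V, n = 6.
Overall: 3 Cl₂(g) + 2 NO(g) + 4 H₂O(l) → 6 Cl⁻(aq) + 2 NO₃⁻(aq) + 8 H⁺(aq)
Q = [Cl⁻]^6·[NO₃⁻]^2·[H⁺]^8 / (P(Cl₂)^3·P(NO)^2); log Q = -22.461.
E = E° − (0.0592/n) log Q = +0.40 − (0.0592/6)(-22.461) = +0.622 V.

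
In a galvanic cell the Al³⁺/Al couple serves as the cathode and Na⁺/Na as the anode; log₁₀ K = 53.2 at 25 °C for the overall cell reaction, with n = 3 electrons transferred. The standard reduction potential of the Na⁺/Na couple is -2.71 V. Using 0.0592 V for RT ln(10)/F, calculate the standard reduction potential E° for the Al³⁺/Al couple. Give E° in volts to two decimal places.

-1.66 V

E°cell = (0.0592/n)·log K = (0.0592/3)(53.2) = +1.050 V.
Since Al³⁺/Al is the cathode and Na⁺/Na the anode, E°cell = E°(Al³⁺/Al) − E°(Na⁺/Na).
So E°(Al³⁺/Al) = E°cell + E°(Na⁺/Na) = +1.050 + (-2.71) = -1.66 V.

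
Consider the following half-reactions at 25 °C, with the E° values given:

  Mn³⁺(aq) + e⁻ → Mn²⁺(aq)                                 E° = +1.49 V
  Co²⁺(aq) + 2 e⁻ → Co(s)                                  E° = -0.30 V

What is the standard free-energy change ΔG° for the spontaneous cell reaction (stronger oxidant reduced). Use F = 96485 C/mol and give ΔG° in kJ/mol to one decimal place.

Mn³⁺/Mn²⁺ (E° = +1.49 V) is the cathode; Co²⁺/Co (E° = -0.30 V) is the anode, so E°cell = +1.79 V.
Balancing electrons gives n = 2 (lcm of 1 and 2).
ΔG° = −nFE° = −(2)(96485)(+1.79) = -345,416 J = -345.4 kJ/mol.

-345.4 kJ/mol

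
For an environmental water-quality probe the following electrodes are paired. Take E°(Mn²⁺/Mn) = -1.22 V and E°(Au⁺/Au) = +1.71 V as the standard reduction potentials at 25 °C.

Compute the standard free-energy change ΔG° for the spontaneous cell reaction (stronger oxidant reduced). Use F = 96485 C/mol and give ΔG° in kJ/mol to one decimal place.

-565.4 kJ/mol

Au⁺/Au (E° = +1.71 V) is the cathode; Mn²⁺/Mn (E° = -1.22 V) is the anode, so E°cell = +2.93 V.
Balancing electrons gives n = 2 (lcm of 1 and 2).
ΔG° = −nFE° = −(2)(96485)(+2.93) = -565,402 J = -565.4 kJ/mol.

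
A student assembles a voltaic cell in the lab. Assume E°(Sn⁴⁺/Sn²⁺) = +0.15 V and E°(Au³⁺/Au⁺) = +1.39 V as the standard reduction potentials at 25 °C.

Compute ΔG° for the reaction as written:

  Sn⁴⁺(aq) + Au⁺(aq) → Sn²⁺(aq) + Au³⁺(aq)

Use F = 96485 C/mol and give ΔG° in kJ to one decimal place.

As written, Sn⁴⁺/Sn²⁺ is reduced (cathode) and Au³⁺/Au⁺ is oxidised (anode), so E°cell = (+0.15) − (+1.39) = -1.24 V.
Balancing electrons gives n = 2.
ΔG° = −nFE° = −(2)(96485)(-1.24) = 239,283 J = +239.3 kJ.

+239.3 kJ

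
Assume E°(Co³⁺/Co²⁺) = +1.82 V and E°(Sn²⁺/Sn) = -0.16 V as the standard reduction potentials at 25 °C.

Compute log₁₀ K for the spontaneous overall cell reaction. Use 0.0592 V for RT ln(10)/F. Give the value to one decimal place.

Cathode: Co³⁺/Co²⁺; anode: Sn²⁺/Sn. E°cell = +1.98 V, n = 2.
log K = nE°cell / 0.0592 = (2)(+1.98) / 0.0592 = 66.9.

66.9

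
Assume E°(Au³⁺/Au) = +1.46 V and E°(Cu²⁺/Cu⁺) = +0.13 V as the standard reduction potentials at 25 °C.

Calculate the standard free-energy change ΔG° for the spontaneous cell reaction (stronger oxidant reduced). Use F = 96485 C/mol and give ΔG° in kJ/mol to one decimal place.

-385.0 kJ/mol

Au³⁺/Au (E° = +1.46 V) is the cathode; Cu²⁺/Cu⁺ (E° = +0.13 V) is the anode, so E°cell = +1.33 V.
Balancing electrons gives n = 3 (lcm of 3 and 1).
ΔG° = −nFE° = −(3)(96485)(+1.33) = -384,975 J = -385.0 kJ/mol.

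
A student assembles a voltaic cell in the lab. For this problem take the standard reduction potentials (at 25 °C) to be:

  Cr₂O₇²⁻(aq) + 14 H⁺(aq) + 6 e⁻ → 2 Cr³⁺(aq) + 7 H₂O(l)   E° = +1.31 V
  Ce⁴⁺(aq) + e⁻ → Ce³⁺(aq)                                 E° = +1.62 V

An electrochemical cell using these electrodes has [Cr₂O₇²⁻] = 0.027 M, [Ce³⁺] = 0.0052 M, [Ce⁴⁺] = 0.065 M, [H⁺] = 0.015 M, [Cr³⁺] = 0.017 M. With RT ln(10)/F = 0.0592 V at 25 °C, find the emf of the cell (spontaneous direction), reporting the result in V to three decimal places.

Ce⁴⁺/Ce³⁺ is the cathode (higher E°), Cr₂O₇²⁻/Cr³⁺ the anode: E°cell = +1.62 − (+1.31) = +0.31 V, n = 6.
Overall: 6 Ce⁴⁺(aq) + 2 Cr³⁺(aq) + 7 H₂O(l) → 6 Ce³⁺(aq) + Cr₂O₇²⁻(aq) + 14 H⁺(aq)
Q = [Ce³⁺]^6·[Cr₂O₇²⁻]·[H⁺]^14 / ([Ce⁴⁺]^6·[Cr³⁺]^2); log Q = -30.146.
E = E° − (0.0592/n) log Q = +0.31 − (0.0592/6)(-30.146) = +0.607 V.

+0.607 V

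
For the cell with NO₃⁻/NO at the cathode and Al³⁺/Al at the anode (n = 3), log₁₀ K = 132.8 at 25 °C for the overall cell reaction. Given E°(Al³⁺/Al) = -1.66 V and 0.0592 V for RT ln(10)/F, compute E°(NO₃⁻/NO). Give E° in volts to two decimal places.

+0.96 V

E°cell = (0.0592/n)·log K = (0.0592/3)(132.8) = +2.621 V.
Since NO₃⁻/NO is the cathode and Al³⁺/Al the anode, E°cell = E°(NO₃⁻/NO) − E°(Al³⁺/Al).
So E°(NO₃⁻/NO) = E°cell + E°(Al³⁺/Al) = +2.621 + (-1.66) = +0.96 V.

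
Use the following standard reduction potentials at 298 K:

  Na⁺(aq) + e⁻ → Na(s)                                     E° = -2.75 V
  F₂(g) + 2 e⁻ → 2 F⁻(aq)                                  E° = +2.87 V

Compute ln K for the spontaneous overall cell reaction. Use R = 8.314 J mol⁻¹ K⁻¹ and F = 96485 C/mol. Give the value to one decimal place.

Cathode: F₂/F⁻; anode: Na⁺/Na. E°cell = (+2.87) − (-2.75) = +5.62 V, with n = 2.
ΔG° = −nFE° = −RT ln K, so ln K = nFE°/(RT) = (2)(96485)(+5.62) / ((8.314)(298)) = 437.723.

437.7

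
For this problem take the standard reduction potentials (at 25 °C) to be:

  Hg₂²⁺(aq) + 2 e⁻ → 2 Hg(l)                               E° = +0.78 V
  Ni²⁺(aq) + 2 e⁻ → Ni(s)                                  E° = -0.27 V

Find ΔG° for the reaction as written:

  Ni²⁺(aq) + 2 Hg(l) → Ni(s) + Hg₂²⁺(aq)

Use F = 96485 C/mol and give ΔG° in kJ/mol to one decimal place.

As written, Ni²⁺/Ni is reduced (cathode) and Hg₂²⁺/Hg is oxidised (anode), so E°cell = (-0.27) − (+0.78) = -1.05 V.
Balancing electrons gives n = 2.
ΔG° = −nFE° = −(2)(96485)(-1.05) = 202,618 J = +202.6 kJ/mol.

+202.6 kJ/mol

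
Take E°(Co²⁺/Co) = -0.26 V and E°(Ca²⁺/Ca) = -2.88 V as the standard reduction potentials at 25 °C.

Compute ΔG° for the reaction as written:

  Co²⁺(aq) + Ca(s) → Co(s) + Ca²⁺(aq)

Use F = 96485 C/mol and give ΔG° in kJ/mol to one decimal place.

-505.6 kJ/mol

As written, Co²⁺/Co is reduced (cathode) and Ca²⁺/Ca is oxidised (anode), so E°cell = (-0.26) − (-2.88) = +2.62 V.
Balancing electrons gives n = 2.
ΔG° = −nFE° = −(2)(96485)(+2.62) = -505,581 J = -505.6 kJ/mol.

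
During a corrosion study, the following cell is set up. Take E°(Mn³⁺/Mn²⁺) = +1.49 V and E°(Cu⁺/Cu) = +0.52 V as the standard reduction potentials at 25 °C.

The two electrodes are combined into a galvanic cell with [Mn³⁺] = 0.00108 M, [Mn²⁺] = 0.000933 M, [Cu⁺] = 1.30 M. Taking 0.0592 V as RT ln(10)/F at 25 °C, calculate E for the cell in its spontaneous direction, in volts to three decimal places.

Mn³⁺/Mn²⁺ is the cathode (higher E°), Cu⁺/Cu the anode: E°cell = +1.49 − (+0.52) = +0.97 V, n = 1.
Overall: Mn³⁺(aq) + Cu(s) → Mn²⁺(aq) + Cu⁺(aq)
Q = [Mn²⁺]·[Cu⁺] / ([Mn³⁺]); log Q = 0.050.
E = E° − (0.0592/n) log Q = +0.97 − (0.0592/1)(0.050) = +0.967 V.

+0.967 V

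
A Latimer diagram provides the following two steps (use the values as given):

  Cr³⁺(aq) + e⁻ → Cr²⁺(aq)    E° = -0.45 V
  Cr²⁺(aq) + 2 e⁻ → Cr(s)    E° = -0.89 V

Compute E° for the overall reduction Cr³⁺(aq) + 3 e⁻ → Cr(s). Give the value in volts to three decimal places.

Standard free energies of sequential steps add: ΔG°₃ = ΔG°₁ + ΔG°₂, so n₃E°₃ = n₁E°₁ + n₂E°₂.
E°₃ = (1×-0.45 + 2×-0.89) / 3 = (-2.230) / 3 = -0.743 V.

-0.743 V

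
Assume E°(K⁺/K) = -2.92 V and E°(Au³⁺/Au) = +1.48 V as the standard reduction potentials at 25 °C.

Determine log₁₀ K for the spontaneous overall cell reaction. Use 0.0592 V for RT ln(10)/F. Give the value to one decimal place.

223.0

Cathode: Au³⁺/Au; anode: K⁺/K. E°cell = +4.40 V, n = 3.
log K = nE°cell / 0.0592 = (3)(+4.40) / 0.0592 = 223.0.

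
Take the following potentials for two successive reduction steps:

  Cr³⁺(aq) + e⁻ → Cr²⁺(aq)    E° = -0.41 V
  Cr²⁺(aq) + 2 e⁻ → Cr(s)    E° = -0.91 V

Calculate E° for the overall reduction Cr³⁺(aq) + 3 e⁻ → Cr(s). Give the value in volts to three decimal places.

Standard free energies of sequential steps add: ΔG°₃ = ΔG°₁ + ΔG°₂, so n₃E°₃ = n₁E°₁ + n₂E°₂.
E°₃ = (1×-0.41 + 2×-0.91) / 3 = (-2.230) / 3 = -0.743 V.

-0.743 V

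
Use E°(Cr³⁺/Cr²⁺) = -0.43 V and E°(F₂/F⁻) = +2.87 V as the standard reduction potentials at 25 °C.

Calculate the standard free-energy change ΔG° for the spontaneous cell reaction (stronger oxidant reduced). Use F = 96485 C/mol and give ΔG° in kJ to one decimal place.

F₂/F⁻ (E° = +2.87 V) is the cathode; Cr³⁺/Cr²⁺ (E° = -0.43 V) is the anode, so E°cell = +3.30 V.
Balancing electrons gives n = 2 (lcm of 2 and 1).
ΔG° = −nFE° = −(2)(96485)(+3.30) = -636,801 J = -636.8 kJ.

-636.8 kJ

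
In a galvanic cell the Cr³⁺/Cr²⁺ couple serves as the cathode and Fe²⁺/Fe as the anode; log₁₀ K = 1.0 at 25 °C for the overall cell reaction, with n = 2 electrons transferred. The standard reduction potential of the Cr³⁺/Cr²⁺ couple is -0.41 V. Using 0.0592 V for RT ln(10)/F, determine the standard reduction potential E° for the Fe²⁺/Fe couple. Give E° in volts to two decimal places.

-0.44 V

E°cell = (0.0592/n)·log K = (0.0592/2)(1.0) = +0.030 V.
Since Cr³⁺/Cr²⁺ is the cathode and Fe²⁺/Fe the anode, E°cell = E°(Cr³⁺/Cr²⁺) − E°(Fe²⁺/Fe).
So E°(Fe²⁺/Fe) = E°(Cr³⁺/Cr²⁺) − E°cell = (-0.41) − (+0.030) = -0.44 V.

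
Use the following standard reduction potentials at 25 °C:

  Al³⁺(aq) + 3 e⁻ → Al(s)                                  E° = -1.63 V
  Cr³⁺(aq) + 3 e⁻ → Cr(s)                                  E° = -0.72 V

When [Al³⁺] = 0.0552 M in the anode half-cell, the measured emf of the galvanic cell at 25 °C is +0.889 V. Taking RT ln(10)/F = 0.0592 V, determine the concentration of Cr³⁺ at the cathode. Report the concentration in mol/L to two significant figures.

Cr³⁺/Cr is the cathode, Al³⁺/Al the anode: E°cell = +0.91 V, n = 3.
Overall reaction: Cr³⁺(aq) + Al(s) → Cr(s) + Al³⁺(aq); Q = [Al³⁺]^1/[Cr³⁺]^1.
From E = E° − (0.0592/n) log Q: log Q = (E° − E)·n/0.0592 = (+0.91 − (+0.889))·3/0.0592 = 1.0642.
So 1·log[Cr³⁺] = 1·log(0.0552) − log Q = -1.2581 − (1.0642) = -2.3223; [Cr³⁺] = 10^(-2.3223) ≈ 0.0048 M.

0.0048 M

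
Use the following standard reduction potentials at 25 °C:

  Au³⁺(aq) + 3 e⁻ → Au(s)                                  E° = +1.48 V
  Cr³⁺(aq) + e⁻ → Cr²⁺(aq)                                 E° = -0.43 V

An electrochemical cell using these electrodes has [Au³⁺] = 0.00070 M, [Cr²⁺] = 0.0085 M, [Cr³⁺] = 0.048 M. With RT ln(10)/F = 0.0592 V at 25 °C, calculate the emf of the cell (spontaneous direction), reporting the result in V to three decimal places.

Au³⁺/Au is the cathode (higher E°), Cr³⁺/Cr²⁺ the anode: E°cell = +1.48 − (-0.43) = +1.91 V, n = 3.
Overall: Au³⁺(aq) + 3 Cr²⁺(aq) → Au(s) + 3 Cr³⁺(aq)
Q = [Cr³⁺]^3 / ([Au³⁺]·[Cr²⁺]^3); log Q = 5.410.
E = E° − (0.0592/n) log Q = +1.91 − (0.0592/3)(5.410) = +1.803 V.

+1.803 V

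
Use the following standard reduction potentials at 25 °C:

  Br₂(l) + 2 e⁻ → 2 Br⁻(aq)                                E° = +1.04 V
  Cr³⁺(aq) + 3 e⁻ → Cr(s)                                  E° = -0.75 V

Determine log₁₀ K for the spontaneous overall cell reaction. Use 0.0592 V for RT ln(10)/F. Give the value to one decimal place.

181.4

Cathode: Br₂/Br⁻; anode: Cr³⁺/Cr. E°cell = +1.79 V, n = 6.
log K = nE°cell / 0.0592 = (6)(+1.79) / 0.0592 = 181.4.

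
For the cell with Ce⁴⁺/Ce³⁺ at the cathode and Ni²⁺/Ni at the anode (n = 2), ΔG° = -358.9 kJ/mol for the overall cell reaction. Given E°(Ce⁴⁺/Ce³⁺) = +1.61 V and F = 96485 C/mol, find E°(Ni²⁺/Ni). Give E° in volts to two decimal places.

E°cell = −ΔG°/(nF) = −(-358.9×10³)/((2)(96485)) = +1.860 V.
Since Ce⁴⁺/Ce³⁺ is the cathode and Ni²⁺/Ni the anode, E°cell = E°(Ce⁴⁺/Ce³⁺) − E°(Ni²⁺/Ni).
So E°(Ni²⁺/Ni) = E°(Ce⁴⁺/Ce³⁺) − E°cell = (+1.61) − (+1.860) = -0.25 V.

-0.25 V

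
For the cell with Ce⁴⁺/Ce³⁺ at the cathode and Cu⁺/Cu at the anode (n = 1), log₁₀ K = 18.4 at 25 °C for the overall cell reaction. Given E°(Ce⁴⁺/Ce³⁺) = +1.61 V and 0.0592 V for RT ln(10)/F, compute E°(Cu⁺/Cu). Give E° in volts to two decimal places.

+0.52 V

E°cell = (0.0592/n)·log K = (0.0592/1)(18.4) = +1.089 V.
Since Ce⁴⁺/Ce³⁺ is the cathode and Cu⁺/Cu the anode, E°cell = E°(Ce⁴⁺/Ce³⁺) − E°(Cu⁺/Cu).
So E°(Cu⁺/Cu) = E°(Ce⁴⁺/Ce³⁺) − E°cell = (+1.61) − (+1.089) = +0.52 V.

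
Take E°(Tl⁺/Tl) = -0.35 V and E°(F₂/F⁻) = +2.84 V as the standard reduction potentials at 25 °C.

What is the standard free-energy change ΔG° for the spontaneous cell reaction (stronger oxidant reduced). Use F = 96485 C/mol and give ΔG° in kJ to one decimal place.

F₂/F⁻ (E° = +2.84 V) is the cathode; Tl⁺/Tl (E° = -0.35 V) is the anode, so E°cell = +3.19 V.
Balancing electrons gives n = 2 (lcm of 2 and 1).
ΔG° = −nFE° = −(2)(96485)(+3.19) = -615,574 J = -615.6 kJ.

-615.6 kJ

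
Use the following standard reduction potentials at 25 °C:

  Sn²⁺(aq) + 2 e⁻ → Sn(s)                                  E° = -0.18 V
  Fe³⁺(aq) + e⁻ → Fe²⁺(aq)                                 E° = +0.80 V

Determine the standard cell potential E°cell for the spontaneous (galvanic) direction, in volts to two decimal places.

+0.98 V

The Fe³⁺/Fe²⁺ couple has the higher reduction potential, so it is the cathode; Sn²⁺/Sn is oxidised at the anode.
E°cell = E°(cathode) − E°(anode) = (+0.80) − (-0.18) = +0.98 V.
Since E°cell > 0, the reaction is spontaneous under standard conditions.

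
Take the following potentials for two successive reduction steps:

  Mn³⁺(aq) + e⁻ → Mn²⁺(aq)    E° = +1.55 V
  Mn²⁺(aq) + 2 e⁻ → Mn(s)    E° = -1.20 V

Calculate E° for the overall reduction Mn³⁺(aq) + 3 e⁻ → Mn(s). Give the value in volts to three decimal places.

-0.283 V

Adding the free-energy changes (−nFE°) of the two steps gives −n₃FE°₃ = −n₁FE°₁ − n₂FE°₂.
E°₃ = (1×+1.55 + 2×-1.20) / 3 = (-0.850) / 3 = -0.283 V.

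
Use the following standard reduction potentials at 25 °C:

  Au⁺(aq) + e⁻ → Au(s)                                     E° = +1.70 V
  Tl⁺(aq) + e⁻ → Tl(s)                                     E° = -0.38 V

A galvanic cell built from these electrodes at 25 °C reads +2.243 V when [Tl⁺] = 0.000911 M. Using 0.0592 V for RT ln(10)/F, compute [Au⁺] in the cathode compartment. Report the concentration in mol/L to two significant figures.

0.52 M

Au⁺/Au is the cathode, Tl⁺/Tl the anode: E°cell = +2.08 V, n = 1.
Overall reaction: Au⁺(aq) + Tl(s) → Au(s) + Tl⁺(aq); Q = [Tl⁺]^1/[Au⁺]^1.
From E = E° − (0.0592/n) log Q: log Q = (E° − E)·n/0.0592 = (+2.08 − (+2.243))·1/0.0592 = -2.7534.
So 1·log[Au⁺] = 1·log(0.000911) − log Q = -3.0405 − (-2.7534) = -0.2871; [Au⁺] = 10^(-0.2871) ≈ 0.52 M.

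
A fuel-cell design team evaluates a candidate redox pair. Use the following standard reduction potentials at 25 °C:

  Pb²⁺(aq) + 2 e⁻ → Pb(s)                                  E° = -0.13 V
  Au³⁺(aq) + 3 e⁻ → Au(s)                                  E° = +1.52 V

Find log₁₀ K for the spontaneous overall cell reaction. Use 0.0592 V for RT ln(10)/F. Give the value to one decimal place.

167.2

Cathode: Au³⁺/Au; anode: Pb²⁺/Pb. E°cell = +1.65 V, n = 6.
log K = nE°cell / 0.0592 = (6)(+1.65) / 0.0592 = 167.2.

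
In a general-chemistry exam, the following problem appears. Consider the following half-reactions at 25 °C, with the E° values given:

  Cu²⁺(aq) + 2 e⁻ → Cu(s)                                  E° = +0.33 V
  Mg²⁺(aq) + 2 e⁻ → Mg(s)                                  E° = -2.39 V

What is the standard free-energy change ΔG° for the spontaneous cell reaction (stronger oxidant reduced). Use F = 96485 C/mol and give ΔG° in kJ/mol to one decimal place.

-524.9 kJ/mol

Cu²⁺/Cu (E° = +0.33 V) is the cathode; Mg²⁺/Mg (E° = -2.39 V) is the anode, so E°cell = +2.72 V.
Balancing electrons gives n = 2 (lcm of 2 and 2).
ΔG° = −nFE° = −(2)(96485)(+2.72) = -524,878 J = -524.9 kJ/mol.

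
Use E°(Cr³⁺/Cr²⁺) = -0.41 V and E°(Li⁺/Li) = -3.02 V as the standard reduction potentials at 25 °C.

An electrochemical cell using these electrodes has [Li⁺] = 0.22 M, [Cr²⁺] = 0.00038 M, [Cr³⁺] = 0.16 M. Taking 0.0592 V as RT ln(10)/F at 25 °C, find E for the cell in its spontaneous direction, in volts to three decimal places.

Cr³⁺/Cr²⁺ is the cathode (higher E°), Li⁺/Li the anode: E°cell = -0.41 − (-3.02) = +2.61 V, n = 1.
Overall: Cr³⁺(aq) + Li(s) → Cr²⁺(aq) + Li⁺(aq)
Q = [Cr²⁺]·[Li⁺] / ([Cr³⁺]); log Q = -3.282.
E = E° − (0.0592/n) log Q = +2.61 − (0.0592/1)(-3.282) = +2.804 V.

+2.804 V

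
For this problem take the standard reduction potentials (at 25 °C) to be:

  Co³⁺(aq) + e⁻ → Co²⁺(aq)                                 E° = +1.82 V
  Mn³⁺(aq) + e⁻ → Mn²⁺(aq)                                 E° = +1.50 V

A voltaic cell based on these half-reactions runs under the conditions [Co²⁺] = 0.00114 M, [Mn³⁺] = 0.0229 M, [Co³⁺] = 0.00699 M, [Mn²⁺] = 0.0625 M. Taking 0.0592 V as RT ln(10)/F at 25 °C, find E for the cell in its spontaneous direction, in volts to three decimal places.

+0.392 V

Co³⁺/Co²⁺ is the cathode (higher E°), Mn³⁺/Mn²⁺ the anode: E°cell = +1.82 − (+1.50) = +0.32 V, n = 1.
Overall: Co³⁺(aq) + Mn²⁺(aq) → Co²⁺(aq) + Mn³⁺(aq)
Q = [Co²⁺]·[Mn³⁺] / ([Co³⁺]·[Mn²⁺]); log Q = -1.224.
E = E° − (0.0592/n) log Q = +0.32 − (0.0592/1)(-1.224) = +0.392 V.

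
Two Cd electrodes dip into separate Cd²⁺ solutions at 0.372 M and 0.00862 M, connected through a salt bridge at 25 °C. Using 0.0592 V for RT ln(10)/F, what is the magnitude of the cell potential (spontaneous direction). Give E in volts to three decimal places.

For a concentration cell E°cell = 0. The 0.372 M side is the cathode (reduction is favoured where [Cd²⁺] is higher).
With n = 2, E = −(0.0592/2) log([Cd²⁺]ₐₙ/[Cd²⁺]꜀ₐₜ) = −(0.0592/2) log(0.00862/0.372) = −(0.0592/2)(-1.635) = +0.048 V.

+0.048 V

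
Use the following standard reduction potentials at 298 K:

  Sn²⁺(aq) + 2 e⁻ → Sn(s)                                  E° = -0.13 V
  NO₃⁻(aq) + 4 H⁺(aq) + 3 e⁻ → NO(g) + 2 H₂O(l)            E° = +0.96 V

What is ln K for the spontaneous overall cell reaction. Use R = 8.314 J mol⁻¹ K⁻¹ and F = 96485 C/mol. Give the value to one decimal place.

Cathode: NO₃⁻/NO; anode: Sn²⁺/Sn. E°cell = (+0.96) − (-0.13) = +1.09 V, with n = 6.
ΔG° = −nFE° = −RT ln K, so ln K = nFE°/(RT) = (6)(96485)(+1.09) / ((8.314)(298)) = 254.690.

254.7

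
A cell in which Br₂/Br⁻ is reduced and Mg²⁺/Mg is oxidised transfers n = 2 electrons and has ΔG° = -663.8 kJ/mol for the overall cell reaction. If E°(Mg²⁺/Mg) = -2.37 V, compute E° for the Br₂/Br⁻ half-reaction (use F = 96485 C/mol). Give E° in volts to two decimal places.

+1.07 V

E°cell = −ΔG°/(nF) = −(-663.8×10³)/((2)(96485)) = +3.440 V.
Since Br₂/Br⁻ is the cathode and Mg²⁺/Mg the anode, E°cell = E°(Br₂/Br⁻) − E°(Mg²⁺/Mg).
So E°(Br₂/Br⁻) = E°cell + E°(Mg²⁺/Mg) = +3.440 + (-2.37) = +1.07 V.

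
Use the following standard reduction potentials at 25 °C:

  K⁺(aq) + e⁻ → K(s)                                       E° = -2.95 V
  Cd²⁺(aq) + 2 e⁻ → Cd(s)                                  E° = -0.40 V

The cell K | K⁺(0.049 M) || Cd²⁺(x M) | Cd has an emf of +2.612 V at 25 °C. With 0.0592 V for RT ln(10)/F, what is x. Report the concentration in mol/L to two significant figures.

Cd²⁺/Cd is the cathode, K⁺/K the anode: E°cell = +2.55 V, n = 2.
Overall reaction: Cd²⁺(aq) + 2 K(s) → Cd(s) + 2 K⁺(aq); Q = [K⁺]^2/[Cd²⁺]^1.
From E = E° − (0.0592/n) log Q: log Q = (E° − E)·n/0.0592 = (+2.55 − (+2.612))·2/0.0592 = -2.0946.
So 1·log[Cd²⁺] = 2·log(0.049) − log Q = -2.6196 − (-2.0946) = -0.5250; [Cd²⁺] = 10^(-0.5250) ≈ 0.30 M.

0.30 M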